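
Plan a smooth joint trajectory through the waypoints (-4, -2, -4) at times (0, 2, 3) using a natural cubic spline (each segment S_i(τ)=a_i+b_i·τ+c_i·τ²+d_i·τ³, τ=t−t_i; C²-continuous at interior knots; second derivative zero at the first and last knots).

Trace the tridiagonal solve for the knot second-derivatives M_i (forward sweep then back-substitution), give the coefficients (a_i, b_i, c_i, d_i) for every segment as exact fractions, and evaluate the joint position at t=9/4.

  seg 0: a=-4 b=2 c=0 d=-1/4
  seg 1: a=-2 b=-1 c=-3/2 d=1/2
S(9/4) = -299/128

Δ: Δ0=1, Δ1=-2
row 1: diag=6, rhs=-18; c'=1/6, d'=-3
back: M1=-3
M: M0=0, M1=-3, M2=0
seg 0: a=-4, c=M0/2=0, d=(M1−M0)/(6·2)=-1/4, b=Δ0−h0·(2M0+M1)/6=2
seg 1: a=-2, c=M1/2=-3/2, d=(M2−M1)/(6·1)=1/2, b=Δ1−h1·(2M1+M2)/6=-1
t_q=9/4 → seg 1, τ=1/4; S=-2+-1·τ+-3/2·τ²+1/2·τ³=-299/128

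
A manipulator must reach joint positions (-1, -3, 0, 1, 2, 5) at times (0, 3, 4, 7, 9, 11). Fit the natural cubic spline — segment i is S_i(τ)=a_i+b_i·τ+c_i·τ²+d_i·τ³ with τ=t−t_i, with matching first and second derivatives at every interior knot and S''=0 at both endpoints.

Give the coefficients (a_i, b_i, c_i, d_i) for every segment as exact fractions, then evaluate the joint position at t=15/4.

  seg 0: a=-1 b=-517/234 c=0 d=361/2106
  seg 1: a=-3 b=283/117 c=361/234 d=-25/26
  seg 2: a=0 b=613/234 c=-157/117 d=407/2106
  seg 3: a=1 b=-25/117 c=31/78 d=-19/936
  seg 4: a=2 b=265/234 c=43/156 d=-43/936
S(15/4) = -3613/4992

Δ: Δ0=-2/3, Δ1=3, Δ2=1/3, Δ3=1/2, Δ4=3/2
row 1: diag=8, rhs=22; c'=1/8, d'=11/4
row 2: denom=8−1·1/8=63/8; d'=(-16−1·11/4)/(63/8)=-50/21
row 3: denom=10−3·8/21=62/7; d'=(1−3·-50/21)/(62/7)=57/62
row 4: denom=8−2·7/31=234/31; d'=(6−2·57/62)/(234/31)=43/78
back: M4=43/78
back: M3=57/62−7/31·43/78=31/39
back: M2=-50/21−8/21·31/39=-314/117
back: M1=11/4−1/8·-314/117=361/117
M: M0=0, M1=361/117, M2=-314/117, M3=31/39, M4=43/78, M5=0
seg 0: a=-1, c=M0/2=0, d=(M1−M0)/(6·3)=361/2106, b=Δ0−h0·(2M0+M1)/6=-517/234
seg 1: a=-3, c=M1/2=361/234, d=(M2−M1)/(6·1)=-25/26, b=Δ1−h1·(2M1+M2)/6=283/117
seg 2: a=0, c=M2/2=-157/117, d=(M3−M2)/(6·3)=407/2106, b=Δ2−h2·(2M2+M3)/6=613/234
seg 3: a=1, c=M3/2=31/78, d=(M4−M3)/(6·2)=-19/936, b=Δ3−h3·(2M3+M4)/6=-25/117
seg 4: a=2, c=M4/2=43/156, d=(M5−M4)/(6·2)=-43/936, b=Δ4−h4·(2M4+M5)/6=265/234
t_q=15/4 → seg 1, τ=3/4; S=-3+283/117·τ+361/234·τ²+-25/26·τ³=-3613/4992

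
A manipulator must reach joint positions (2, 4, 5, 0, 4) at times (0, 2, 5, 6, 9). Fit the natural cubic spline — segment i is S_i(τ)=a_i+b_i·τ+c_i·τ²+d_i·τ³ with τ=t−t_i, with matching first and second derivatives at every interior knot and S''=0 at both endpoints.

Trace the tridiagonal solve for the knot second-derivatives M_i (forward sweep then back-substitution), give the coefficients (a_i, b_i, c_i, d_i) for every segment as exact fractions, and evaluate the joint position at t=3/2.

  seg 0: a=2 b=58/93 c=0 d=35/372
  seg 1: a=4 b=163/93 c=35/62 d=-193/558
  seg 2: a=5 b=-781/186 c=-79/31 d=325/186
  seg 3: a=0 b=-377/93 c=167/62 d=-167/558
S(3/2) = 3227/992

Δ: Δ0=1, Δ1=1/3, Δ2=-5, Δ3=4/3
row 1: diag=10, rhs=-4; c'=3/10, d'=-2/5
row 2: denom=8−3·3/10=71/10; d'=(-32−3·-2/5)/(71/10)=-308/71
row 3: denom=8−1·10/71=558/71; d'=(38−1·-308/71)/(558/71)=167/31
back: M3=167/31
back: M2=-308/71−10/71·167/31=-158/31
back: M1=-2/5−3/10·-158/31=35/31
M: M0=0, M1=35/31, M2=-158/31, M3=167/31, M4=0
seg 0: a=2, c=M0/2=0, d=(M1−M0)/(6·2)=35/372, b=Δ0−h0·(2M0+M1)/6=58/93
seg 1: a=4, c=M1/2=35/62, d=(M2−M1)/(6·3)=-193/558, b=Δ1−h1·(2M1+M2)/6=163/93
seg 2: a=5, c=M2/2=-79/31, d=(M3−M2)/(6·1)=325/186, b=Δ2−h2·(2M2+M3)/6=-781/186
seg 3: a=0, c=M3/2=167/62, d=(M4−M3)/(6·3)=-167/558, b=Δ3−h3·(2M3+M4)/6=-377/93
t_q=3/2 → seg 0, τ=3/2; S=2+58/93·τ+0·τ²+35/372·τ³=3227/992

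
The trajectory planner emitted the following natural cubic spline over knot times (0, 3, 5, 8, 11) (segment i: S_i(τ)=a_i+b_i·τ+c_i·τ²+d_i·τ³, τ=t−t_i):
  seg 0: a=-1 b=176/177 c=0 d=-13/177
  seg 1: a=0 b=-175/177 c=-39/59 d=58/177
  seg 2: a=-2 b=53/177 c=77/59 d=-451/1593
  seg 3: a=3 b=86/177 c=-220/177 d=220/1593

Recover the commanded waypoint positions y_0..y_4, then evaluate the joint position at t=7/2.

y_0=-1 y_1=0 y_2=-2 y_3=3 y_4=-3
S(7/2) = -73/118

y_0 = S_0(0) = a_0 = -1
y_1 = S_1(0) = a_1 = 0
y_2 = S_2(0) = a_2 = -2
y_3 = S_3(0) = a_3 = 3
y_4 = S_3(3) = -3
t_q=7/2 is in segment 1 (τ=1/2); S_1(τ)=-73/118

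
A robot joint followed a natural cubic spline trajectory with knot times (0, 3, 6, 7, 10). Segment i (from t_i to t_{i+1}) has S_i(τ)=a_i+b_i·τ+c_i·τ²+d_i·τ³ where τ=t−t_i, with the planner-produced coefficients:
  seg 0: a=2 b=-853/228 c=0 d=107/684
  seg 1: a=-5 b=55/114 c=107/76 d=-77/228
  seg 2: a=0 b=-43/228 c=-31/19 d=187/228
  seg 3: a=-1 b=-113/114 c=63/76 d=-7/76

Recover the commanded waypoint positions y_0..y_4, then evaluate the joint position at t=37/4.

y_0 = S_0(0) = a_0 = 2
y_1 = S_1(0) = a_1 = -5
y_2 = S_2(0) = a_2 = 0
y_3 = S_3(0) = a_3 = -1
y_4 = S_3(3) = 1
t_q=37/4 is in segment 3 (τ=9/4); S_3(τ)=-403/4864

y_0=2 y_1=-5 y_2=0 y_3=-1 y_4=1
S(37/4) = -403/4864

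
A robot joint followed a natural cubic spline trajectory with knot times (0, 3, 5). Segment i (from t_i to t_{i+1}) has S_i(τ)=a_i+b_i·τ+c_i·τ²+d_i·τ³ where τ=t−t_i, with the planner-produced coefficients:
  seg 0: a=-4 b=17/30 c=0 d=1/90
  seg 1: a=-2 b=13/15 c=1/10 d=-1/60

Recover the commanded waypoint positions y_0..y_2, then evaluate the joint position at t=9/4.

y_0 = S_0(0) = a_0 = -4
y_1 = S_1(0) = a_1 = -2
y_2 = S_1(2) = 0
t_q=9/4 is in segment 0 (τ=9/4); S_0(τ)=-1663/640

y_0=-4 y_1=-2 y_2=0
S(9/4) = -1663/640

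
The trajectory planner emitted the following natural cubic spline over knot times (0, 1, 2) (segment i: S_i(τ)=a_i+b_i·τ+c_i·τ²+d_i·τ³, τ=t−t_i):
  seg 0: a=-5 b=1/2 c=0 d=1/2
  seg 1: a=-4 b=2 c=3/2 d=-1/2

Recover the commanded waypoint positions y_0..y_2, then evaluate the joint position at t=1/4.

y_0 = S_0(0) = a_0 = -5
y_1 = S_1(0) = a_1 = -4
y_2 = S_1(1) = -1
t_q=1/4 is in segment 0 (τ=1/4); S_0(τ)=-623/128

y_0=-5 y_1=-4 y_2=-1
S(1/4) = -623/128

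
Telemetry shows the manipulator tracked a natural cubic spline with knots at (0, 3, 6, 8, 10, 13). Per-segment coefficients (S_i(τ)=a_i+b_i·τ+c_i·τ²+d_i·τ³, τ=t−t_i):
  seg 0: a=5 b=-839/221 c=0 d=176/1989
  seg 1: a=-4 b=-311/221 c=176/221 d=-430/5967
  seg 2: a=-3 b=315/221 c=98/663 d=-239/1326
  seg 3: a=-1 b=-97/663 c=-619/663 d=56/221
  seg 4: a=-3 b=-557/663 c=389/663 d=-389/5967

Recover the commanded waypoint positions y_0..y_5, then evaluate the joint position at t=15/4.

y_0=5 y_1=-4 y_2=-3 y_3=-1 y_4=-3 y_5=-2
S(15/4) = -2523/544

y_0 = S_0(0) = a_0 = 5
y_1 = S_1(0) = a_1 = -4
y_2 = S_2(0) = a_2 = -3
y_3 = S_3(0) = a_3 = -1
y_4 = S_4(0) = a_4 = -3
y_5 = S_4(3) = -2
t_q=15/4 is in segment 1 (τ=3/4); S_1(τ)=-2523/544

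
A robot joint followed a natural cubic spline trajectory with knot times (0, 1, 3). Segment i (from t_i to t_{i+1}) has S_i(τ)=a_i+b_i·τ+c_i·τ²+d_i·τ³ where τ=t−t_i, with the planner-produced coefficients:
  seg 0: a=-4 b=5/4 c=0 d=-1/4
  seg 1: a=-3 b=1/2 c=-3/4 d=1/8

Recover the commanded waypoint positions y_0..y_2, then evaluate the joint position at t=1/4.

y_0=-4 y_1=-3 y_2=-4
S(1/4) = -945/256

y_0 = S_0(0) = a_0 = -4
y_1 = S_1(0) = a_1 = -3
y_2 = S_1(2) = -4
t_q=1/4 is in segment 0 (τ=1/4); S_0(τ)=-945/256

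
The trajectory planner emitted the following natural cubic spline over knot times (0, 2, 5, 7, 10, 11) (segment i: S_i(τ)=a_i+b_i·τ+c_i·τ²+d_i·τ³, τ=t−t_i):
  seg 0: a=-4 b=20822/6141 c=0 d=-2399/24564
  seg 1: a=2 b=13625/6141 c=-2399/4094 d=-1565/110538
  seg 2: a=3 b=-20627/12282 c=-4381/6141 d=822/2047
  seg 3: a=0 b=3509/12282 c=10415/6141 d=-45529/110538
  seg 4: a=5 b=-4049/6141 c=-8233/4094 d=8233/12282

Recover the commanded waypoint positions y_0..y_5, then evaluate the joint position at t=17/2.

y_0 = S_0(0) = a_0 = -4
y_1 = S_1(0) = a_1 = 2
y_2 = S_2(0) = a_2 = 3
y_3 = S_3(0) = a_3 = 0
y_4 = S_4(0) = a_4 = 5
y_5 = S_4(1) = 3
t_q=17/2 is in segment 3 (τ=3/2); S_3(τ)=93487/32752

y_0=-4 y_1=2 y_2=3 y_3=0 y_4=5 y_5=3
S(17/2) = 93487/32752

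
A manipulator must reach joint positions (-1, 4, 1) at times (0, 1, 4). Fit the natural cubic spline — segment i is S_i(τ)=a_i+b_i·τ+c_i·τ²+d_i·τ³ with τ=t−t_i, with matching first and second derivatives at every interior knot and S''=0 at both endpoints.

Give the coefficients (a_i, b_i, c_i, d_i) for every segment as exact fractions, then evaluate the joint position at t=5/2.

Δ: Δ0=5, Δ1=-1
row 1: diag=8, rhs=-36; c'=3/8, d'=-9/2
back: M1=-9/2
M: M0=0, M1=-9/2, M2=0
seg 0: a=-1, c=M0/2=0, d=(M1−M0)/(6·1)=-3/4, b=Δ0−h0·(2M0+M1)/6=23/4
seg 1: a=4, c=M1/2=-9/4, d=(M2−M1)/(6·3)=1/4, b=Δ1−h1·(2M1+M2)/6=7/2
t_q=5/2 → seg 1, τ=3/2; S=4+7/2·τ+-9/4·τ²+1/4·τ³=161/32

  seg 0: a=-1 b=23/4 c=0 d=-3/4
  seg 1: a=4 b=7/2 c=-9/4 d=1/4
S(5/2) = 161/32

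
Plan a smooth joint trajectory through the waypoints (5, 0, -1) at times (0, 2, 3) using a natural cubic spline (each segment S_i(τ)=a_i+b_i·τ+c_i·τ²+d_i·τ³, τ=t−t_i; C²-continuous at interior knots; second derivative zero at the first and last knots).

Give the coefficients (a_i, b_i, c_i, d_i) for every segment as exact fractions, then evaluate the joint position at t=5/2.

  seg 0: a=5 b=-3 c=0 d=1/8
  seg 1: a=0 b=-3/2 c=3/4 d=-1/4
S(5/2) = -19/32

Δ: Δ0=-5/2, Δ1=-1
row 1: diag=6, rhs=9; c'=1/6, d'=3/2
back: M1=3/2
M: M0=0, M1=3/2, M2=0
seg 0: a=5, c=M0/2=0, d=(M1−M0)/(6·2)=1/8, b=Δ0−h0·(2M0+M1)/6=-3
seg 1: a=0, c=M1/2=3/4, d=(M2−M1)/(6·1)=-1/4, b=Δ1−h1·(2M1+M2)/6=-3/2
t_q=5/2 → seg 1, τ=1/2; S=0+-3/2·τ+3/4·τ²+-1/4·τ³=-19/32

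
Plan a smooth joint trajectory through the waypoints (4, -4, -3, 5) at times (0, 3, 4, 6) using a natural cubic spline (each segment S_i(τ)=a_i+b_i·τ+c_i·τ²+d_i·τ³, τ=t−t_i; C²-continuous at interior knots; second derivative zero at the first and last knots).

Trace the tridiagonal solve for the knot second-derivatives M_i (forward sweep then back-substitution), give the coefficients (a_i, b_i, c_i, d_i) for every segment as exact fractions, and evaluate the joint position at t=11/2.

Δ: Δ0=-8/3, Δ1=1, Δ2=4
row 1: diag=8, rhs=22; c'=1/8, d'=11/4
row 2: denom=6−1·1/8=47/8; d'=(18−1·11/4)/(47/8)=122/47
back: M2=122/47
back: M1=11/4−1/8·122/47=114/47
M: M0=0, M1=114/47, M2=122/47, M3=0
seg 0: a=4, c=M0/2=0, d=(M1−M0)/(6·3)=19/141, b=Δ0−h0·(2M0+M1)/6=-547/141
seg 1: a=-4, c=M1/2=57/47, d=(M2−M1)/(6·1)=4/141, b=Δ1−h1·(2M1+M2)/6=-34/141
seg 2: a=-3, c=M2/2=61/47, d=(M3−M2)/(6·2)=-61/282, b=Δ2−h2·(2M2+M3)/6=320/141
t_q=11/2 → seg 2, τ=3/2; S=-3+320/141·τ+61/47·τ²+-61/282·τ³=1951/752

  seg 0: a=4 b=-547/141 c=0 d=19/141
  seg 1: a=-4 b=-34/141 c=57/47 d=4/141
  seg 2: a=-3 b=320/141 c=61/47 d=-61/282
S(11/2) = 1951/752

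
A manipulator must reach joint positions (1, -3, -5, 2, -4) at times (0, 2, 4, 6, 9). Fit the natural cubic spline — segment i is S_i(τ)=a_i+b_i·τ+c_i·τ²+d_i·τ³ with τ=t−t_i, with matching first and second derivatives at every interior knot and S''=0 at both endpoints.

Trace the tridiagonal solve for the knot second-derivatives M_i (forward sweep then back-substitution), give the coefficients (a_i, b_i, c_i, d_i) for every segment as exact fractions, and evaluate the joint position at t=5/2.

Δ: Δ0=-2, Δ1=-1, Δ2=7/2, Δ3=-2
row 1: diag=8, rhs=6; c'=1/4, d'=3/4
row 2: denom=8−2·1/4=15/2; d'=(27−2·3/4)/(15/2)=17/5
row 3: denom=10−2·4/15=142/15; d'=(-33−2·17/5)/(142/15)=-597/142
back: M3=-597/142
back: M2=17/5−4/15·-597/142=321/71
back: M1=3/4−1/4·321/71=-27/71
M: M0=0, M1=-27/71, M2=321/71, M3=-597/142, M4=0
seg 0: a=1, c=M0/2=0, d=(M1−M0)/(6·2)=-9/284, b=Δ0−h0·(2M0+M1)/6=-133/71
seg 1: a=-3, c=M1/2=-27/142, d=(M2−M1)/(6·2)=29/71, b=Δ1−h1·(2M1+M2)/6=-160/71
seg 2: a=-5, c=M2/2=321/142, d=(M3−M2)/(6·2)=-413/568, b=Δ2−h2·(2M2+M3)/6=134/71
seg 3: a=2, c=M3/2=-597/284, d=(M4−M3)/(6·3)=199/852, b=Δ3−h3·(2M3+M4)/6=313/142
t_q=5/2 → seg 1, τ=1/2; S=-3+-160/71·τ+-27/142·τ²+29/71·τ³=-1171/284

  seg 0: a=1 b=-133/71 c=0 d=-9/284
  seg 1: a=-3 b=-160/71 c=-27/142 d=29/71
  seg 2: a=-5 b=134/71 c=321/142 d=-413/568
  seg 3: a=2 b=313/142 c=-597/284 d=199/852
S(5/2) = -1171/284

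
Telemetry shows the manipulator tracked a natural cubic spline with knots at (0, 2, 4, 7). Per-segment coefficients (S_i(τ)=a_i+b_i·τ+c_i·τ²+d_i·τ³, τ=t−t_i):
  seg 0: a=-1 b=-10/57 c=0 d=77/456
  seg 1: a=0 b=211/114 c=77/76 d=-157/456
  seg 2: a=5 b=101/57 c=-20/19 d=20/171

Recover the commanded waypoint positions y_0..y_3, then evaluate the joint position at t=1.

y_0=-1 y_1=0 y_2=5 y_3=4
S(1) = -153/152

y_0 = S_0(0) = a_0 = -1
y_1 = S_1(0) = a_1 = 0
y_2 = S_2(0) = a_2 = 5
y_3 = S_2(3) = 4
t_q=1 is in segment 0 (τ=1); S_0(τ)=-153/152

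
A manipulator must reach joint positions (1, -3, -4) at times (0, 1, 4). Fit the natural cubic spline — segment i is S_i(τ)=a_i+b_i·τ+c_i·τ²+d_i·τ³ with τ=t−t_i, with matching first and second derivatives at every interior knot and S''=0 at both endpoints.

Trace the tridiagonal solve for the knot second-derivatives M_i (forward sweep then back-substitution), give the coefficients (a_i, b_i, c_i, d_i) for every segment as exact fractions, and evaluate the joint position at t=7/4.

Δ: Δ0=-4, Δ1=-1/3
row 1: diag=8, rhs=22; c'=3/8, d'=11/4
back: M1=11/4
M: M0=0, M1=11/4, M2=0
seg 0: a=1, c=M0/2=0, d=(M1−M0)/(6·1)=11/24, b=Δ0−h0·(2M0+M1)/6=-107/24
seg 1: a=-3, c=M1/2=11/8, d=(M2−M1)/(6·3)=-11/72, b=Δ1−h1·(2M1+M2)/6=-37/12
t_q=7/4 → seg 1, τ=3/4; S=-3+-37/12·τ+11/8·τ²+-11/72·τ³=-2357/512

  seg 0: a=1 b=-107/24 c=0 d=11/24
  seg 1: a=-3 b=-37/12 c=11/8 d=-11/72
S(7/4) = -2357/512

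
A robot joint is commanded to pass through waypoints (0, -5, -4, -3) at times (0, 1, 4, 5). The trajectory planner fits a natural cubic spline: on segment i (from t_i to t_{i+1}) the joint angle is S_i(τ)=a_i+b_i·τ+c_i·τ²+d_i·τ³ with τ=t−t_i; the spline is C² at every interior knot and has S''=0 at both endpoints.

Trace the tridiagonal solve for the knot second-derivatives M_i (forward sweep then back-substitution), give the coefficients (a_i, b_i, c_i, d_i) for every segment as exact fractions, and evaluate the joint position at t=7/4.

  seg 0: a=0 b=-947/165 c=0 d=122/165
  seg 1: a=-5 b=-581/165 c=122/55 d=-14/45
  seg 2: a=-4 b=229/165 c=-32/55 d=32/165
S(7/4) = -11483/1760

Δ: Δ0=-5, Δ1=1/3, Δ2=1
row 1: diag=8, rhs=32; c'=3/8, d'=4
row 2: denom=8−3·3/8=55/8; d'=(4−3·4)/(55/8)=-64/55
back: M2=-64/55
back: M1=4−3/8·-64/55=244/55
M: M0=0, M1=244/55, M2=-64/55, M3=0
seg 0: a=0, c=M0/2=0, d=(M1−M0)/(6·1)=122/165, b=Δ0−h0·(2M0+M1)/6=-947/165
seg 1: a=-5, c=M1/2=122/55, d=(M2−M1)/(6·3)=-14/45, b=Δ1−h1·(2M1+M2)/6=-581/165
seg 2: a=-4, c=M2/2=-32/55, d=(M3−M2)/(6·1)=32/165, b=Δ2−h2·(2M2+M3)/6=229/165
t_q=7/4 → seg 1, τ=3/4; S=-5+-581/165·τ+122/55·τ²+-14/45·τ³=-11483/1760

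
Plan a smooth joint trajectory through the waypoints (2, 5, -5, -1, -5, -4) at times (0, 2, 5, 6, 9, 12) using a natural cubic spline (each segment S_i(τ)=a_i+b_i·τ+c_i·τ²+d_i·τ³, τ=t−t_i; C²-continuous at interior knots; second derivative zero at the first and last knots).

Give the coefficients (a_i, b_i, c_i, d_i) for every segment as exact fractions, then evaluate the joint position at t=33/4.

  seg 0: a=2 b=4431/1346 c=0 d=-603/1346
  seg 1: a=5 b=-2805/1346 c=-1809/673 d=27517/36342
  seg 2: a=-5 b=1502/673 c=16663/4038 d=-9523/4038
  seg 3: a=-1 b=13769/4038 c=-5953/2019 d=16565/36342
  seg 4: a=-5 b=-3986/2019 c=1553/1346 d=-1553/12114
S(33/4) = -263825/86144

Δ: Δ0=3/2, Δ1=-10/3, Δ2=4, Δ3=-4/3, Δ4=1/3
row 1: diag=10, rhs=-29; c'=3/10, d'=-29/10
row 2: denom=8−3·3/10=71/10; d'=(44−3·-29/10)/(71/10)=527/71
row 3: denom=8−1·10/71=558/71; d'=(-32−1·527/71)/(558/71)=-311/62
row 4: denom=12−3·71/186=673/62; d'=(10−3·-311/62)/(673/62)=1553/673
back: M4=1553/673
back: M3=-311/62−71/186·1553/673=-11906/2019
back: M2=527/71−10/71·-11906/2019=16663/2019
back: M1=-29/10−3/10·16663/2019=-3618/673
M: M0=0, M1=-3618/673, M2=16663/2019, M3=-11906/2019, M4=1553/673, M5=0
seg 0: a=2, c=M0/2=0, d=(M1−M0)/(6·2)=-603/1346, b=Δ0−h0·(2M0+M1)/6=4431/1346
seg 1: a=5, c=M1/2=-1809/673, d=(M2−M1)/(6·3)=27517/36342, b=Δ1−h1·(2M1+M2)/6=-2805/1346
seg 2: a=-5, c=M2/2=16663/4038, d=(M3−M2)/(6·1)=-9523/4038, b=Δ2−h2·(2M2+M3)/6=1502/673
seg 3: a=-1, c=M3/2=-5953/2019, d=(M4−M3)/(6·3)=16565/36342, b=Δ3−h3·(2M3+M4)/6=13769/4038
seg 4: a=-5, c=M4/2=1553/1346, d=(M5−M4)/(6·3)=-1553/12114, b=Δ4−h4·(2M4+M5)/6=-3986/2019
t_q=33/4 → seg 3, τ=9/4; S=-1+13769/4038·τ+-5953/2019·τ²+16565/36342·τ³=-263825/86144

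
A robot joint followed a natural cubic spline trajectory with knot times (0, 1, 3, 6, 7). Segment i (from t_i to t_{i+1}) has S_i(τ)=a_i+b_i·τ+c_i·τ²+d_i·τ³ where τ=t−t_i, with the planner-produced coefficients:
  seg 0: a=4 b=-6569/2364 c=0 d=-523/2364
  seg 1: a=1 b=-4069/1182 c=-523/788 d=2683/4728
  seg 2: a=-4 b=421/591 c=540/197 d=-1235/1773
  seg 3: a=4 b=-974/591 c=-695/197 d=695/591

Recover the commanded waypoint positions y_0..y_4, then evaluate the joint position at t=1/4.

y_0=4 y_1=1 y_2=-4 y_3=4 y_4=0
S(1/4) = 166519/50432

y_0 = S_0(0) = a_0 = 4
y_1 = S_1(0) = a_1 = 1
y_2 = S_2(0) = a_2 = -4
y_3 = S_3(0) = a_3 = 4
y_4 = S_3(1) = 0
t_q=1/4 is in segment 0 (τ=1/4); S_0(τ)=166519/50432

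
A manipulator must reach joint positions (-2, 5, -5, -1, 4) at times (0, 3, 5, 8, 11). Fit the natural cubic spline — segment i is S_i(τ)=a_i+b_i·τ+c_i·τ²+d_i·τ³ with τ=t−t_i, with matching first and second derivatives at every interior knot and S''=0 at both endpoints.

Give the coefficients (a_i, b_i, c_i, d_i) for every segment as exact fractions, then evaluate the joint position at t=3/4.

  seg 0: a=-2 b=895/177 c=0 d=-482/1593
  seg 1: a=5 b=-551/177 c=-482/177 d=105/118
  seg 2: a=-5 b=-589/177 c=463/177 d=-188/531
  seg 3: a=-1 b=497/177 c=-101/177 d=101/1593
S(3/4) = 3143/1888

Δ: Δ0=7/3, Δ1=-5, Δ2=4/3, Δ3=5/3
row 1: diag=10, rhs=-44; c'=1/5, d'=-22/5
row 2: denom=10−2·1/5=48/5; d'=(38−2·-22/5)/(48/5)=39/8
row 3: denom=12−3·5/16=177/16; d'=(2−3·39/8)/(177/16)=-202/177
back: M3=-202/177
back: M2=39/8−5/16·-202/177=926/177
back: M1=-22/5−1/5·926/177=-964/177
M: M0=0, M1=-964/177, M2=926/177, M3=-202/177, M4=0
seg 0: a=-2, c=M0/2=0, d=(M1−M0)/(6·3)=-482/1593, b=Δ0−h0·(2M0+M1)/6=895/177
seg 1: a=5, c=M1/2=-482/177, d=(M2−M1)/(6·2)=105/118, b=Δ1−h1·(2M1+M2)/6=-551/177
seg 2: a=-5, c=M2/2=463/177, d=(M3−M2)/(6·3)=-188/531, b=Δ2−h2·(2M2+M3)/6=-589/177
seg 3: a=-1, c=M3/2=-101/177, d=(M4−M3)/(6·3)=101/1593, b=Δ3−h3·(2M3+M4)/6=497/177
t_q=3/4 → seg 0, τ=3/4; S=-2+895/177·τ+0·τ²+-482/1593·τ³=3143/1888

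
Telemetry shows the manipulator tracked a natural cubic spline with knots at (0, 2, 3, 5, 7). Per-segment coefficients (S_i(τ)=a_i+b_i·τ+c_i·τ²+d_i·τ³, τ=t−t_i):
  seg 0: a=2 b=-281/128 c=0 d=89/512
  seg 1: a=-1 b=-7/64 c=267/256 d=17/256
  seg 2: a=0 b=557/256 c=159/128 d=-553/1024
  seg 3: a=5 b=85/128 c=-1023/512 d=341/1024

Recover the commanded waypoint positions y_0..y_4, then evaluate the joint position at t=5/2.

y_0=2 y_1=-1 y_2=0 y_3=5 y_4=1
S(5/2) = -1609/2048

y_0 = S_0(0) = a_0 = 2
y_1 = S_1(0) = a_1 = -1
y_2 = S_2(0) = a_2 = 0
y_3 = S_3(0) = a_3 = 5
y_4 = S_3(2) = 1
t_q=5/2 is in segment 1 (τ=1/2); S_1(τ)=-1609/2048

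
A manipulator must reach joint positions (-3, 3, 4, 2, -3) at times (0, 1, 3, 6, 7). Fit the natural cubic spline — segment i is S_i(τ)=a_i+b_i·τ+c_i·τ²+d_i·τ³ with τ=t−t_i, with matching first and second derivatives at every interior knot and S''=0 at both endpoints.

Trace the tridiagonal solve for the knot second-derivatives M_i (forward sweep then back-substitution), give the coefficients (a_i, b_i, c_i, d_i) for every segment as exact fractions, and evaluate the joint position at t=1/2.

  seg 0: a=-3 b=16571/2364 c=0 d=-2387/2364
  seg 1: a=3 b=4705/1182 c=-2387/788 d=3047/4728
  seg 2: a=4 b=-238/591 c=165/197 d=-547/1773
  seg 3: a=2 b=-2191/591 c=-382/197 d=382/591
S(1/2) = 2387/6304

Δ: Δ0=6, Δ1=1/2, Δ2=-2/3, Δ3=-5
row 1: diag=6, rhs=-33; c'=1/3, d'=-11/2
row 2: denom=10−2·1/3=28/3; d'=(-7−2·-11/2)/(28/3)=3/7
row 3: denom=8−3·9/28=197/28; d'=(-26−3·3/7)/(197/28)=-764/197
back: M3=-764/197
back: M2=3/7−9/28·-764/197=330/197
back: M1=-11/2−1/3·330/197=-2387/394
M: M0=0, M1=-2387/394, M2=330/197, M3=-764/197, M4=0
seg 0: a=-3, c=M0/2=0, d=(M1−M0)/(6·1)=-2387/2364, b=Δ0−h0·(2M0+M1)/6=16571/2364
seg 1: a=3, c=M1/2=-2387/788, d=(M2−M1)/(6·2)=3047/4728, b=Δ1−h1·(2M1+M2)/6=4705/1182
seg 2: a=4, c=M2/2=165/197, d=(M3−M2)/(6·3)=-547/1773, b=Δ2−h2·(2M2+M3)/6=-238/591
seg 3: a=2, c=M3/2=-382/197, d=(M4−M3)/(6·1)=382/591, b=Δ3−h3·(2M3+M4)/6=-2191/591
t_q=1/2 → seg 0, τ=1/2; S=-3+16571/2364·τ+0·τ²+-2387/2364·τ³=2387/6304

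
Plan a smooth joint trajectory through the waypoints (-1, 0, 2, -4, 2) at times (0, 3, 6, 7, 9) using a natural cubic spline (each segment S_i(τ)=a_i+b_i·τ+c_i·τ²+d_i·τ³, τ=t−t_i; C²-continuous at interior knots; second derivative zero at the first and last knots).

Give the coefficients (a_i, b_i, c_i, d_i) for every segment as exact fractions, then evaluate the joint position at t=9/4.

Δ: Δ0=1/3, Δ1=2/3, Δ2=-6, Δ3=3
row 1: diag=12, rhs=2; c'=1/4, d'=1/6
row 2: denom=8−3·1/4=29/4; d'=(-40−3·1/6)/(29/4)=-162/29
row 3: denom=6−1·4/29=170/29; d'=(54−1·-162/29)/(170/29)=864/85
back: M3=864/85
back: M2=-162/29−4/29·864/85=-594/85
back: M1=1/6−1/4·-594/85=488/255
M: M0=0, M1=488/255, M2=-594/85, M3=864/85, M4=0
seg 0: a=-1, c=M0/2=0, d=(M1−M0)/(6·3)=244/2295, b=Δ0−h0·(2M0+M1)/6=-53/85
seg 1: a=0, c=M1/2=244/255, d=(M2−M1)/(6·3)=-227/459, b=Δ1−h1·(2M1+M2)/6=191/85
seg 2: a=2, c=M2/2=-297/85, d=(M3−M2)/(6·1)=243/85, b=Δ2−h2·(2M2+M3)/6=-456/85
seg 3: a=-4, c=M3/2=432/85, d=(M4−M3)/(6·2)=-72/85, b=Δ3−h3·(2M3+M4)/6=-321/85
t_q=9/4 → seg 0, τ=9/4; S=-1+-53/85·τ+0·τ²+244/2295·τ³=-1621/1360

  seg 0: a=-1 b=-53/85 c=0 d=244/2295
  seg 1: a=0 b=191/85 c=244/255 d=-227/459
  seg 2: a=2 b=-456/85 c=-297/85 d=243/85
  seg 3: a=-4 b=-321/85 c=432/85 d=-72/85
S(9/4) = -1621/1360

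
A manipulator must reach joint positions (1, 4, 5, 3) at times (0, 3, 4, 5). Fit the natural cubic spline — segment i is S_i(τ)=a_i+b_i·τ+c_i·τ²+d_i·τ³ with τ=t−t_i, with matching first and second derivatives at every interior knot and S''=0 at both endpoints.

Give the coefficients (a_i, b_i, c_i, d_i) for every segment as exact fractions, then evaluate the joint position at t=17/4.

  seg 0: a=1 b=22/31 c=0 d=1/31
  seg 1: a=4 b=49/31 c=9/31 d=-27/31
  seg 2: a=5 b=-14/31 c=-72/31 d=24/31
S(17/4) = 1179/248

Δ: Δ0=1, Δ1=1, Δ2=-2
row 1: diag=8, rhs=0; c'=1/8, d'=0
row 2: denom=4−1·1/8=31/8; d'=(-18−1·0)/(31/8)=-144/31
back: M2=-144/31
back: M1=0−1/8·-144/31=18/31
M: M0=0, M1=18/31, M2=-144/31, M3=0
seg 0: a=1, c=M0/2=0, d=(M1−M0)/(6·3)=1/31, b=Δ0−h0·(2M0+M1)/6=22/31
seg 1: a=4, c=M1/2=9/31, d=(M2−M1)/(6·1)=-27/31, b=Δ1−h1·(2M1+M2)/6=49/31
seg 2: a=5, c=M2/2=-72/31, d=(M3−M2)/(6·1)=24/31, b=Δ2−h2·(2M2+M3)/6=-14/31
t_q=17/4 → seg 2, τ=1/4; S=5+-14/31·τ+-72/31·τ²+24/31·τ³=1179/248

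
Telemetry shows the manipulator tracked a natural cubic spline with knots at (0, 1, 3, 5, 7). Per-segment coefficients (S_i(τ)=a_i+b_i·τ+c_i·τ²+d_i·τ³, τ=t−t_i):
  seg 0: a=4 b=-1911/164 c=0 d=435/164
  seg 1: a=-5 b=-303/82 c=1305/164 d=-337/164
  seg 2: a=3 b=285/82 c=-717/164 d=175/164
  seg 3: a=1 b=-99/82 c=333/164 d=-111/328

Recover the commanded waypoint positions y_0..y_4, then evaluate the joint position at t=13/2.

y_0=4 y_1=-5 y_2=3 y_3=1 y_4=4
S(13/2) = 6863/2624

y_0 = S_0(0) = a_0 = 4
y_1 = S_1(0) = a_1 = -5
y_2 = S_2(0) = a_2 = 3
y_3 = S_3(0) = a_3 = 1
y_4 = S_3(2) = 4
t_q=13/2 is in segment 3 (τ=3/2); S_3(τ)=6863/2624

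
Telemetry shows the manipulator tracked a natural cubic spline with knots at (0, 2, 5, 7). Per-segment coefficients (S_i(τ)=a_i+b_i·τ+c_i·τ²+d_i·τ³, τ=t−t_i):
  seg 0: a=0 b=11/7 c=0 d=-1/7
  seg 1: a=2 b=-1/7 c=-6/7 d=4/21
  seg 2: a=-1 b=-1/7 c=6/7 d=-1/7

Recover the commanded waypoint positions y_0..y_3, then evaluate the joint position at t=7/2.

y_0 = S_0(0) = a_0 = 0
y_1 = S_1(0) = a_1 = 2
y_2 = S_2(0) = a_2 = -1
y_3 = S_2(2) = 1
t_q=7/2 is in segment 1 (τ=3/2); S_1(τ)=1/2

y_0=0 y_1=2 y_2=-1 y_3=1
S(7/2) = 1/2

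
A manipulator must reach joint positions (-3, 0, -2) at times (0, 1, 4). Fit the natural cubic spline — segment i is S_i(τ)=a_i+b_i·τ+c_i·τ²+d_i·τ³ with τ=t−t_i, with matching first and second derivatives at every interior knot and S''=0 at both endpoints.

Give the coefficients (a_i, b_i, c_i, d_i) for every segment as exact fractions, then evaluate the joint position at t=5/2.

Δ: Δ0=3, Δ1=-2/3
row 1: diag=8, rhs=-22; c'=3/8, d'=-11/4
back: M1=-11/4
M: M0=0, M1=-11/4, M2=0
seg 0: a=-3, c=M0/2=0, d=(M1−M0)/(6·1)=-11/24, b=Δ0−h0·(2M0+M1)/6=83/24
seg 1: a=0, c=M1/2=-11/8, d=(M2−M1)/(6·3)=11/72, b=Δ1−h1·(2M1+M2)/6=25/12
t_q=5/2 → seg 1, τ=3/2; S=0+25/12·τ+-11/8·τ²+11/72·τ³=35/64

  seg 0: a=-3 b=83/24 c=0 d=-11/24
  seg 1: a=0 b=25/12 c=-11/8 d=11/72
S(5/2) = 35/64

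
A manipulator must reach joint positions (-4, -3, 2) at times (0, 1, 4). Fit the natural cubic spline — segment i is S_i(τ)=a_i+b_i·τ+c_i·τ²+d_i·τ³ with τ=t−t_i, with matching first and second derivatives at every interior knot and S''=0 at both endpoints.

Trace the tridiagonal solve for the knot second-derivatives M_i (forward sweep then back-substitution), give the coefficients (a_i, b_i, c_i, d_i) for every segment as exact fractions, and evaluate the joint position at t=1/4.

Δ: Δ0=1, Δ1=5/3
row 1: diag=8, rhs=4; c'=3/8, d'=1/2
back: M1=1/2
M: M0=0, M1=1/2, M2=0
seg 0: a=-4, c=M0/2=0, d=(M1−M0)/(6·1)=1/12, b=Δ0−h0·(2M0+M1)/6=11/12
seg 1: a=-3, c=M1/2=1/4, d=(M2−M1)/(6·3)=-1/36, b=Δ1−h1·(2M1+M2)/6=7/6
t_q=1/4 → seg 0, τ=1/4; S=-4+11/12·τ+0·τ²+1/12·τ³=-965/256

  seg 0: a=-4 b=11/12 c=0 d=1/12
  seg 1: a=-3 b=7/6 c=1/4 d=-1/36
S(1/4) = -965/256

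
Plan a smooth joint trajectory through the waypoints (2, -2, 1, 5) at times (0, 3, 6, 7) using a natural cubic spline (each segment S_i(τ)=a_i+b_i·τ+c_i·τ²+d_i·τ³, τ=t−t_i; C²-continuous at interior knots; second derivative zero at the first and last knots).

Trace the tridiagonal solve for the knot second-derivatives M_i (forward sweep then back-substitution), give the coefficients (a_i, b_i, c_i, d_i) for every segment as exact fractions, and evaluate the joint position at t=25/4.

  seg 0: a=2 b=-5/3 c=0 d=1/27
  seg 1: a=-2 b=-2/3 c=1/3 d=2/27
  seg 2: a=1 b=10/3 c=1 d=-1/3
S(25/4) = 121/64

Δ: Δ0=-4/3, Δ1=1, Δ2=4
row 1: diag=12, rhs=14; c'=1/4, d'=7/6
row 2: denom=8−3·1/4=29/4; d'=(18−3·7/6)/(29/4)=2
back: M2=2
back: M1=7/6−1/4·2=2/3
M: M0=0, M1=2/3, M2=2, M3=0
seg 0: a=2, c=M0/2=0, d=(M1−M0)/(6·3)=1/27, b=Δ0−h0·(2M0+M1)/6=-5/3
seg 1: a=-2, c=M1/2=1/3, d=(M2−M1)/(6·3)=2/27, b=Δ1−h1·(2M1+M2)/6=-2/3
seg 2: a=1, c=M2/2=1, d=(M3−M2)/(6·1)=-1/3, b=Δ2−h2·(2M2+M3)/6=10/3
t_q=25/4 → seg 2, τ=1/4; S=1+10/3·τ+1·τ²+-1/3·τ³=121/64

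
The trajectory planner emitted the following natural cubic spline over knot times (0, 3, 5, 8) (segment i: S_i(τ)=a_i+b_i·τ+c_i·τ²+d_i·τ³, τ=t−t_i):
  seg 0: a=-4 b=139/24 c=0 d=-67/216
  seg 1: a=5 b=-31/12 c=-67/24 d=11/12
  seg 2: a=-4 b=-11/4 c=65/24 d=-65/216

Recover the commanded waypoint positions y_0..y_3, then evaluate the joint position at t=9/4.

y_0=-4 y_1=5 y_2=-4 y_3=4
S(9/4) = 2815/512

y_0 = S_0(0) = a_0 = -4
y_1 = S_1(0) = a_1 = 5
y_2 = S_2(0) = a_2 = -4
y_3 = S_2(3) = 4
t_q=9/4 is in segment 0 (τ=9/4); S_0(τ)=2815/512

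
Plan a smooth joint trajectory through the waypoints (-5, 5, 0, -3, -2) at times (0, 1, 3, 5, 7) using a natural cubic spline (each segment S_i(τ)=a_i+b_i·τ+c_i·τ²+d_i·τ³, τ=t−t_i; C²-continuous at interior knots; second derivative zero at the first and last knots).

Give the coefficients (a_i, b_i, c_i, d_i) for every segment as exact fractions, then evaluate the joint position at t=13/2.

Δ: Δ0=10, Δ1=-5/2, Δ2=-3/2, Δ3=1/2
row 1: diag=6, rhs=-75; c'=1/3, d'=-25/2
row 2: denom=8−2·1/3=22/3; d'=(6−2·-25/2)/(22/3)=93/22
row 3: denom=8−2·3/11=82/11; d'=(12−2·93/22)/(82/11)=39/82
back: M3=39/82
back: M2=93/22−3/11·39/82=168/41
back: M1=-25/2−1/3·168/41=-1137/82
M: M0=0, M1=-1137/82, M2=168/41, M3=39/82, M4=0
seg 0: a=-5, c=M0/2=0, d=(M1−M0)/(6·1)=-379/164, b=Δ0−h0·(2M0+M1)/6=2019/164
seg 1: a=5, c=M1/2=-1137/164, d=(M2−M1)/(6·2)=491/328, b=Δ1−h1·(2M1+M2)/6=441/82
seg 2: a=0, c=M2/2=84/41, d=(M3−M2)/(6·2)=-99/328, b=Δ2−h2·(2M2+M3)/6=-180/41
seg 3: a=-3, c=M3/2=39/164, d=(M4−M3)/(6·2)=-13/328, b=Δ3−h3·(2M3+M4)/6=15/82
t_q=13/2 → seg 3, τ=3/2; S=-3+15/82·τ+39/164·τ²+-13/328·τ³=-6099/2624

  seg 0: a=-5 b=2019/164 c=0 d=-379/164
  seg 1: a=5 b=441/82 c=-1137/164 d=491/328
  seg 2: a=0 b=-180/41 c=84/41 d=-99/328
  seg 3: a=-3 b=15/82 c=39/164 d=-13/328
S(13/2) = -6099/2624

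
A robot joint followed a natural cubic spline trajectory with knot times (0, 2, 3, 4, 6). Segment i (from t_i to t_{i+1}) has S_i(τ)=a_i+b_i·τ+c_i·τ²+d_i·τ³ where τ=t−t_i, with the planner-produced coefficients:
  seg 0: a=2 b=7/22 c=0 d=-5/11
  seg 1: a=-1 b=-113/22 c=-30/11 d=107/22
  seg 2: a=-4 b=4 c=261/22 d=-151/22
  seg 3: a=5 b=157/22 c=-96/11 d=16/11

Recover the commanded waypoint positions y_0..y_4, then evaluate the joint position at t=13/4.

y_0=2 y_1=-1 y_2=-4 y_3=5 y_4=-4
S(13/4) = -3331/1408

y_0 = S_0(0) = a_0 = 2
y_1 = S_1(0) = a_1 = -1
y_2 = S_2(0) = a_2 = -4
y_3 = S_3(0) = a_3 = 5
y_4 = S_3(2) = -4
t_q=13/4 is in segment 2 (τ=1/4); S_2(τ)=-3331/1408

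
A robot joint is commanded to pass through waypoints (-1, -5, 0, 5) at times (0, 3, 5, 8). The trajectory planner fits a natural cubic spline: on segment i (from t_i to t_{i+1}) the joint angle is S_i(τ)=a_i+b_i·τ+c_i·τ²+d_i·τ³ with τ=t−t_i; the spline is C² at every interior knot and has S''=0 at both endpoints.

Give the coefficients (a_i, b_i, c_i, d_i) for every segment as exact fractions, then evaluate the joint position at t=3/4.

  seg 0: a=-1 b=-31/12 c=0 d=5/36
  seg 1: a=-5 b=7/6 c=5/4 d=-7/24
  seg 2: a=0 b=8/3 c=-1/2 d=1/18
S(3/4) = -737/256

Δ: Δ0=-4/3, Δ1=5/2, Δ2=5/3
row 1: diag=10, rhs=23; c'=1/5, d'=23/10
row 2: denom=10−2·1/5=48/5; d'=(-5−2·23/10)/(48/5)=-1
back: M2=-1
back: M1=23/10−1/5·-1=5/2
M: M0=0, M1=5/2, M2=-1, M3=0
seg 0: a=-1, c=M0/2=0, d=(M1−M0)/(6·3)=5/36, b=Δ0−h0·(2M0+M1)/6=-31/12
seg 1: a=-5, c=M1/2=5/4, d=(M2−M1)/(6·2)=-7/24, b=Δ1−h1·(2M1+M2)/6=7/6
seg 2: a=0, c=M2/2=-1/2, d=(M3−M2)/(6·3)=1/18, b=Δ2−h2·(2M2+M3)/6=8/3
t_q=3/4 → seg 0, τ=3/4; S=-1+-31/12·τ+0·τ²+5/36·τ³=-737/256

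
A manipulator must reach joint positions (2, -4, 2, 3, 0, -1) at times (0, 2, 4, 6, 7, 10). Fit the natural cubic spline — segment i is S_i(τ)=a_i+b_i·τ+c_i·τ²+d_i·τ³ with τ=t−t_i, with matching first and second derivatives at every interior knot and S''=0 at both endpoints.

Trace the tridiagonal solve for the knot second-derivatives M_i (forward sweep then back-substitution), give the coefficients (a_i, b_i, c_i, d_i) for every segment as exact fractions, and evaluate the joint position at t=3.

Δ: Δ0=-3, Δ1=3, Δ2=1/2, Δ3=-3, Δ4=-1/3
row 1: diag=8, rhs=36; c'=1/4, d'=9/2
row 2: denom=8−2·1/4=15/2; d'=(-15−2·9/2)/(15/2)=-16/5
row 3: denom=6−2·4/15=82/15; d'=(-21−2·-16/5)/(82/15)=-219/82
row 4: denom=8−1·15/82=641/82; d'=(16−1·-219/82)/(641/82)=1531/641
back: M4=1531/641
back: M3=-219/82−15/82·1531/641=-1992/641
back: M2=-16/5−4/15·-1992/641=-1520/641
back: M1=9/2−1/4·-1520/641=6529/1282
M: M0=0, M1=6529/1282, M2=-1520/641, M3=-1992/641, M4=1531/641, M5=0
seg 0: a=2, c=M0/2=0, d=(M1−M0)/(6·2)=6529/15384, b=Δ0−h0·(2M0+M1)/6=-18067/3846
seg 1: a=-4, c=M1/2=6529/2564, d=(M2−M1)/(6·2)=-9569/15384, b=Δ1−h1·(2M1+M2)/6=760/1923
seg 2: a=2, c=M2/2=-760/641, d=(M3−M2)/(6·2)=-118/1923, b=Δ2−h2·(2M2+M3)/6=11987/3846
seg 3: a=3, c=M3/2=-996/641, d=(M4−M3)/(6·1)=3523/3846, b=Δ3−h3·(2M3+M4)/6=-9085/3846
seg 4: a=0, c=M4/2=1531/1282, d=(M5−M4)/(6·3)=-1531/11538, b=Δ4−h4·(2M4+M5)/6=-5234/1923
t_q=3 → seg 1, τ=1; S=-4+760/1923·τ+6529/2564·τ²+-9569/15384·τ³=-8617/5128

  seg 0: a=2 b=-18067/3846 c=0 d=6529/15384
  seg 1: a=-4 b=760/1923 c=6529/2564 d=-9569/15384
  seg 2: a=2 b=11987/3846 c=-760/641 d=-118/1923
  seg 3: a=3 b=-9085/3846 c=-996/641 d=3523/3846
  seg 4: a=0 b=-5234/1923 c=1531/1282 d=-1531/11538
S(3) = -8617/5128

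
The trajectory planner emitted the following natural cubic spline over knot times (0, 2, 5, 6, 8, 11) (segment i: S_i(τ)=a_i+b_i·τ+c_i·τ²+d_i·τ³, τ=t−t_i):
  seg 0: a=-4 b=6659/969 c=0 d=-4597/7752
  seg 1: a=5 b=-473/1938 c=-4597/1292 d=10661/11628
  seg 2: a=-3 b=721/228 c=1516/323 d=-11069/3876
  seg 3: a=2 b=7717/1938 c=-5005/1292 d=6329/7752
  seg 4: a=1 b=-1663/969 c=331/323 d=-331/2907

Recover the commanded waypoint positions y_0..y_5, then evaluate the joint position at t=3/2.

y_0 = S_0(0) = a_0 = -4
y_1 = S_1(0) = a_1 = 5
y_2 = S_2(0) = a_2 = -3
y_3 = S_3(0) = a_3 = 2
y_4 = S_4(0) = a_4 = 1
y_5 = S_4(3) = 2
t_q=3/2 is in segment 0 (τ=3/2); S_0(τ)=89027/20672

y_0=-4 y_1=5 y_2=-3 y_3=2 y_4=1 y_5=2
S(3/2) = 89027/20672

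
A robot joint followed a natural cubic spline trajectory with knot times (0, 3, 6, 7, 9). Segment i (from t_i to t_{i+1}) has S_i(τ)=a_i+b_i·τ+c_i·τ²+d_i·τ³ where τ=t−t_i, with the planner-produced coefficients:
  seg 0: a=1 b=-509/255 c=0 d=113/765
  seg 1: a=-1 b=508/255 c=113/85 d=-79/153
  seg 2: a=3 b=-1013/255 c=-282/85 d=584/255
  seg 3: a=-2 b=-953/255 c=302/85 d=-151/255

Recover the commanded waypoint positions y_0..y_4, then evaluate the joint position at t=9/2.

y_0=1 y_1=-1 y_2=3 y_3=-2 y_4=0
S(9/2) = 2201/680

y_0 = S_0(0) = a_0 = 1
y_1 = S_1(0) = a_1 = -1
y_2 = S_2(0) = a_2 = 3
y_3 = S_3(0) = a_3 = -2
y_4 = S_3(2) = 0
t_q=9/2 is in segment 1 (τ=3/2); S_1(τ)=2201/680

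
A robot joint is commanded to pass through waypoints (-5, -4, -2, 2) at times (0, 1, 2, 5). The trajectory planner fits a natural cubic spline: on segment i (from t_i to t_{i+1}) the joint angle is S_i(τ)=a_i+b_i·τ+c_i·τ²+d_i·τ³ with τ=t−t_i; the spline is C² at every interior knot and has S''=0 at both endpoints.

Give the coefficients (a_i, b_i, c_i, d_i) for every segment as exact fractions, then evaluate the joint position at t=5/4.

  seg 0: a=-5 b=67/93 c=0 d=26/93
  seg 1: a=-4 b=145/93 c=26/31 d=-37/93
  seg 2: a=-2 b=190/93 c=-11/31 d=11/279
S(5/4) = -7071/1984

Δ: Δ0=1, Δ1=2, Δ2=4/3
row 1: diag=4, rhs=6; c'=1/4, d'=3/2
row 2: denom=8−1·1/4=31/4; d'=(-4−1·3/2)/(31/4)=-22/31
back: M2=-22/31
back: M1=3/2−1/4·-22/31=52/31
M: M0=0, M1=52/31, M2=-22/31, M3=0
seg 0: a=-5, c=M0/2=0, d=(M1−M0)/(6·1)=26/93, b=Δ0−h0·(2M0+M1)/6=67/93
seg 1: a=-4, c=M1/2=26/31, d=(M2−M1)/(6·1)=-37/93, b=Δ1−h1·(2M1+M2)/6=145/93
seg 2: a=-2, c=M2/2=-11/31, d=(M3−M2)/(6·3)=11/279, b=Δ2−h2·(2M2+M3)/6=190/93
t_q=5/4 → seg 1, τ=1/4; S=-4+145/93·τ+26/31·τ²+-37/93·τ³=-7071/1984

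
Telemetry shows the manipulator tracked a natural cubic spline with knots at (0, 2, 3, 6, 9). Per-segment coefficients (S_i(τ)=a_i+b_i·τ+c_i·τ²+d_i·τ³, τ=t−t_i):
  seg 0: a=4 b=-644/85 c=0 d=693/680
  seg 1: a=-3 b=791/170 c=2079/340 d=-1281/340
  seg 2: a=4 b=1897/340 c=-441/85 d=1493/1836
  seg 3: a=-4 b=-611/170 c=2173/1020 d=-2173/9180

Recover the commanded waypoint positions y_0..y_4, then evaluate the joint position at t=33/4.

y_0=4 y_1=-3 y_2=4 y_3=-4 y_4=-2
S(33/4) = -17399/4352

y_0 = S_0(0) = a_0 = 4
y_1 = S_1(0) = a_1 = -3
y_2 = S_2(0) = a_2 = 4
y_3 = S_3(0) = a_3 = -4
y_4 = S_3(3) = -2
t_q=33/4 is in segment 3 (τ=9/4); S_3(τ)=-17399/4352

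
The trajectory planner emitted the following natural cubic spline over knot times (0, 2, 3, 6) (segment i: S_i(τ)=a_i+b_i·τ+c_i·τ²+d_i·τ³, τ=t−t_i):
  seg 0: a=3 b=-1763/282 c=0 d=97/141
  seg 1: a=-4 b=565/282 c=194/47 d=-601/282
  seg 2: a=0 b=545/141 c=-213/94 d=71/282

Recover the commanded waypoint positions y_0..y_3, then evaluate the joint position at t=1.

y_0 = S_0(0) = a_0 = 3
y_1 = S_1(0) = a_1 = -4
y_2 = S_2(0) = a_2 = 0
y_3 = S_2(3) = -2
t_q=1 is in segment 0 (τ=1); S_0(τ)=-241/94

y_0=3 y_1=-4 y_2=0 y_3=-2
S(1) = -241/94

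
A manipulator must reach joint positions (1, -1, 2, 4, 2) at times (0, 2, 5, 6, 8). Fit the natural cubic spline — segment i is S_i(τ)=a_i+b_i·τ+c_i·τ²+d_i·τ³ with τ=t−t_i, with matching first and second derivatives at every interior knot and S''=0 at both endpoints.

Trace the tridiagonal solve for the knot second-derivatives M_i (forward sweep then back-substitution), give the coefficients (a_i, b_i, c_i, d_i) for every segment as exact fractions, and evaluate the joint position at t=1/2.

Δ: Δ0=-1, Δ1=1, Δ2=2, Δ3=-1
row 1: diag=10, rhs=12; c'=3/10, d'=6/5
row 2: denom=8−3·3/10=71/10; d'=(6−3·6/5)/(71/10)=24/71
row 3: denom=6−1·10/71=416/71; d'=(-18−1·24/71)/(416/71)=-651/208
back: M3=-651/208
back: M2=24/71−10/71·-651/208=81/104
back: M1=6/5−3/10·81/104=201/208
M: M0=0, M1=201/208, M2=81/104, M3=-651/208, M4=0
seg 0: a=1, c=M0/2=0, d=(M1−M0)/(6·2)=67/832, b=Δ0−h0·(2M0+M1)/6=-275/208
seg 1: a=-1, c=M1/2=201/416, d=(M2−M1)/(6·3)=-1/96, b=Δ1−h1·(2M1+M2)/6=-37/104
seg 2: a=2, c=M2/2=81/208, d=(M3−M2)/(6·1)=-271/416, b=Δ2−h2·(2M2+M3)/6=941/416
seg 3: a=4, c=M3/2=-651/416, d=(M4−M3)/(6·2)=217/832, b=Δ3−h3·(2M3+M4)/6=113/104
t_q=1/2 → seg 0, τ=1/2; S=1+-275/208·τ+0·τ²+67/832·τ³=2323/6656

  seg 0: a=1 b=-275/208 c=0 d=67/832
  seg 1: a=-1 b=-37/104 c=201/416 d=-1/96
  seg 2: a=2 b=941/416 c=81/208 d=-271/416
  seg 3: a=4 b=113/104 c=-651/416 d=217/832
S(1/2) = 2323/6656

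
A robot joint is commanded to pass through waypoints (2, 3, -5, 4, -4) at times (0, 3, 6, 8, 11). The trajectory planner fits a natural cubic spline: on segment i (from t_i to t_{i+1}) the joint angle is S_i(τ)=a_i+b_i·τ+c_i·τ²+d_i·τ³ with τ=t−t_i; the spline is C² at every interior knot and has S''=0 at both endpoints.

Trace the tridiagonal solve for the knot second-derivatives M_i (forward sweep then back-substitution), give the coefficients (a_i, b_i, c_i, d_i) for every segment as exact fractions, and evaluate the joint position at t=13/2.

Δ: Δ0=1/3, Δ1=-8/3, Δ2=9/2, Δ3=-8/3
row 1: diag=12, rhs=-18; c'=1/4, d'=-3/2
row 2: denom=10−3·1/4=37/4; d'=(43−3·-3/2)/(37/4)=190/37
row 3: denom=10−2·8/37=354/37; d'=(-43−2·190/37)/(354/37)=-657/118
back: M3=-657/118
back: M2=190/37−8/37·-657/118=374/59
back: M1=-3/2−1/4·374/59=-182/59
M: M0=0, M1=-182/59, M2=374/59, M3=-657/118, M4=0
seg 0: a=2, c=M0/2=0, d=(M1−M0)/(6·3)=-91/531, b=Δ0−h0·(2M0+M1)/6=332/177
seg 1: a=3, c=M1/2=-91/59, d=(M2−M1)/(6·3)=278/531, b=Δ1−h1·(2M1+M2)/6=-487/177
seg 2: a=-5, c=M2/2=187/59, d=(M3−M2)/(6·2)=-1405/1416, b=Δ2−h2·(2M2+M3)/6=377/177
seg 3: a=4, c=M3/2=-657/236, d=(M4−M3)/(6·3)=73/236, b=Δ3−h3·(2M3+M4)/6=1027/354
t_q=13/2 → seg 2, τ=1/2; S=-5+377/177·τ+187/59·τ²+-1405/1416·τ³=-12335/3776

  seg 0: a=2 b=332/177 c=0 d=-91/531
  seg 1: a=3 b=-487/177 c=-91/59 d=278/531
  seg 2: a=-5 b=377/177 c=187/59 d=-1405/1416
  seg 3: a=4 b=1027/354 c=-657/236 d=73/236
S(13/2) = -12335/3776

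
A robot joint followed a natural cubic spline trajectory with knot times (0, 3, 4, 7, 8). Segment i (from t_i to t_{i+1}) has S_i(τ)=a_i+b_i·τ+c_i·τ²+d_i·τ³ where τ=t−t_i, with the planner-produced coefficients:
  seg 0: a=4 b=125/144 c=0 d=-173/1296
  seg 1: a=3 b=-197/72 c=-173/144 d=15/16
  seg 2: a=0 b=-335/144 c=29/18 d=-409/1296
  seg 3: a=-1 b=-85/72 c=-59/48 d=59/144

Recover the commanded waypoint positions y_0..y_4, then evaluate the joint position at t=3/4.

y_0 = S_0(0) = a_0 = 4
y_1 = S_1(0) = a_1 = 3
y_2 = S_2(0) = a_2 = 0
y_3 = S_3(0) = a_3 = -1
y_4 = S_3(1) = -3
t_q=3/4 is in segment 0 (τ=3/4); S_0(τ)=4705/1024

y_0=4 y_1=3 y_2=0 y_3=-1 y_4=-3
S(3/4) = 4705/1024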